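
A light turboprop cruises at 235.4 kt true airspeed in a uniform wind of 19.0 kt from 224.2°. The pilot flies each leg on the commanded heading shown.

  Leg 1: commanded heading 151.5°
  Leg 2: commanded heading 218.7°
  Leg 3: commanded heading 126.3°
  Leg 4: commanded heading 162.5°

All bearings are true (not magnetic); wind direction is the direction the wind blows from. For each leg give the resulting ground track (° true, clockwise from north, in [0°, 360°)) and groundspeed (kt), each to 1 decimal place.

Leg 1: track=147.0°, groundspeed=230.5 kt
Leg 2: track=218.2°, groundspeed=216.5 kt
Leg 3: track=121.8°, groundspeed=238.8 kt
Leg 4: track=158.3°, groundspeed=227.0 kt

Leg 1: heading 151.5°; drift -4.5° → track 147.0°, groundspeed 230.5 kt
Leg 2: heading 218.7°; drift -0.5° → track 218.2°, groundspeed 216.5 kt
Leg 3: heading 126.3°; drift -4.5° → track 121.8°, groundspeed 238.8 kt
Leg 4: heading 162.5°; drift -4.2° → track 158.3°, groundspeed 227.0 kt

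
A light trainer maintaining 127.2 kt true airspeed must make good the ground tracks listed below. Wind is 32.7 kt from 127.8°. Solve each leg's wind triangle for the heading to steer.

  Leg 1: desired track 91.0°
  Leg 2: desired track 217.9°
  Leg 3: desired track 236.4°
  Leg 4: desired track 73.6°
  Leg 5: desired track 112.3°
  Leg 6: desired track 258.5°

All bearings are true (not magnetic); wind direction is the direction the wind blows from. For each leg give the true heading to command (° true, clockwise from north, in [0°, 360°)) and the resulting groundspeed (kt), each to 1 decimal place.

Leg 1: heading=99.9°, groundspeed=99.5 kt
Leg 2: heading=203.0°, groundspeed=123.0 kt
Leg 3: heading=222.3°, groundspeed=133.8 kt
Leg 4: heading=85.6°, groundspeed=105.3 kt
Leg 5: heading=116.2°, groundspeed=95.4 kt
Leg 6: heading=247.3°, groundspeed=146.1 kt

Leg 1: desired track 91.0°; wind correction +8.9° → command heading 99.9°, groundspeed 99.5 kt
Leg 2: desired track 217.9°; wind correction -14.9° → command heading 203.0°, groundspeed 123.0 kt
Leg 3: desired track 236.4°; wind correction -14.1° → command heading 222.3°, groundspeed 133.8 kt
Leg 4: desired track 73.6°; wind correction +12.0° → command heading 85.6°, groundspeed 105.3 kt
Leg 5: desired track 112.3°; wind correction +3.9° → command heading 116.2°, groundspeed 95.4 kt
Leg 6: desired track 258.5°; wind correction -11.2° → command heading 247.3°, groundspeed 146.1 kt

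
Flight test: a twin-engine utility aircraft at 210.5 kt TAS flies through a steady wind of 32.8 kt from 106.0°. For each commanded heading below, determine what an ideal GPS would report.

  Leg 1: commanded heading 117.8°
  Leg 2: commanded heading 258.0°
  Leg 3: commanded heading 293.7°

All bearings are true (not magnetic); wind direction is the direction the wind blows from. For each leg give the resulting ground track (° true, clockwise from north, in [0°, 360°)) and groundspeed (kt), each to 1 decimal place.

Leg 1: track=120.0°, groundspeed=178.5 kt
Leg 2: track=261.7°, groundspeed=240.0 kt
Leg 3: track=292.7°, groundspeed=243.0 kt

Leg 1: heading 117.8°; drift +2.2° → track 120.0°, groundspeed 178.5 kt
Leg 2: heading 258.0°; drift +3.7° → track 261.7°, groundspeed 240.0 kt
Leg 3: heading 293.7°; drift -1.0° → track 292.7°, groundspeed 243.0 kt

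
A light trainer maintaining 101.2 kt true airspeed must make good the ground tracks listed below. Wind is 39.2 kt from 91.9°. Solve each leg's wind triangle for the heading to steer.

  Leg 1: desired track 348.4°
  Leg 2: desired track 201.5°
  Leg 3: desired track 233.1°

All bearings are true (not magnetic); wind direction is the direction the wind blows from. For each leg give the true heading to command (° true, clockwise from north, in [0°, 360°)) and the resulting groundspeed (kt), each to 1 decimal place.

Leg 1: desired track 348.4°; wind correction +22.1° → command heading 10.5°, groundspeed 102.9 kt
Leg 2: desired track 201.5°; wind correction -21.4° → command heading 180.1°, groundspeed 107.4 kt
Leg 3: desired track 233.1°; wind correction -14.0° → command heading 219.1°, groundspeed 128.7 kt

Leg 1: heading=10.5°, groundspeed=102.9 kt
Leg 2: heading=180.1°, groundspeed=107.4 kt
Leg 3: heading=219.1°, groundspeed=128.7 kt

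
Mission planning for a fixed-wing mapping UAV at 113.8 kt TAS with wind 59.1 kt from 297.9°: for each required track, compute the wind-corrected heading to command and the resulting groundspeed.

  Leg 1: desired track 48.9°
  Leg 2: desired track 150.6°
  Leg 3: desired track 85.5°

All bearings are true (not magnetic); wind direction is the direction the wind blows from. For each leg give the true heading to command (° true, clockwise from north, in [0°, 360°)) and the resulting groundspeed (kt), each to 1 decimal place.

Leg 1: heading=19.9°, groundspeed=120.7 kt
Leg 2: heading=166.9°, groundspeed=159.0 kt
Leg 3: heading=69.3°, groundspeed=159.2 kt

Leg 1: desired track 48.9°; wind correction -29.0° → command heading 19.9°, groundspeed 120.7 kt
Leg 2: desired track 150.6°; wind correction +16.3° → command heading 166.9°, groundspeed 159.0 kt
Leg 3: desired track 85.5°; wind correction -16.2° → command heading 69.3°, groundspeed 159.2 kt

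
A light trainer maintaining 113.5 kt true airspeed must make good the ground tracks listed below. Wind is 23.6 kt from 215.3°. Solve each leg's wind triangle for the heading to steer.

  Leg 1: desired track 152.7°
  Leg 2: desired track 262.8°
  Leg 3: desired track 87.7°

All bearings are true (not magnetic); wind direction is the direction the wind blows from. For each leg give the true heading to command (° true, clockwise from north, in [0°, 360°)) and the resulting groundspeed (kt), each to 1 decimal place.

Leg 1: heading=163.3°, groundspeed=100.7 kt
Leg 2: heading=254.0°, groundspeed=96.2 kt
Leg 3: heading=97.2°, groundspeed=126.3 kt

Leg 1: desired track 152.7°; wind correction +10.6° → command heading 163.3°, groundspeed 100.7 kt
Leg 2: desired track 262.8°; wind correction -8.8° → command heading 254.0°, groundspeed 96.2 kt
Leg 3: desired track 87.7°; wind correction +9.5° → command heading 97.2°, groundspeed 126.3 kt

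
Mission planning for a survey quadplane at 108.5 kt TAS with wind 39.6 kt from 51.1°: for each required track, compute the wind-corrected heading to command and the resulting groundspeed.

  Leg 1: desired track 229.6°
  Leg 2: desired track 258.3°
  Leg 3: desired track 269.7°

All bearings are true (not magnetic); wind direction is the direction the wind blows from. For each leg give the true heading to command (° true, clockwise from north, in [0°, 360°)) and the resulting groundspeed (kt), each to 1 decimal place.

Leg 1: desired track 229.6°; wind correction -0.5° → command heading 229.1°, groundspeed 148.1 kt
Leg 2: desired track 258.3°; wind correction +9.6° → command heading 267.9°, groundspeed 142.2 kt
Leg 3: desired track 269.7°; wind correction +13.2° → command heading 282.9°, groundspeed 136.6 kt

Leg 1: heading=229.1°, groundspeed=148.1 kt
Leg 2: heading=267.9°, groundspeed=142.2 kt
Leg 3: heading=282.9°, groundspeed=136.6 kt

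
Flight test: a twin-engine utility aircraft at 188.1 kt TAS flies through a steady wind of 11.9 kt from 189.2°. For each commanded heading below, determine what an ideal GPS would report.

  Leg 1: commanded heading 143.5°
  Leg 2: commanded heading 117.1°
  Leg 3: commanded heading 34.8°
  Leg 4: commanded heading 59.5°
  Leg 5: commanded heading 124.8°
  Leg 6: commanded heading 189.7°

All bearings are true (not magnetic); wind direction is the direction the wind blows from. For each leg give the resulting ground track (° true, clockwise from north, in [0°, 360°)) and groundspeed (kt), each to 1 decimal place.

Leg 1: heading 143.5°; drift -2.7° → track 140.8°, groundspeed 180.0 kt
Leg 2: heading 117.1°; drift -3.5° → track 113.6°, groundspeed 184.8 kt
Leg 3: heading 34.8°; drift -1.5° → track 33.3°, groundspeed 198.9 kt
Leg 4: heading 59.5°; drift -2.7° → track 56.8°, groundspeed 195.9 kt
Leg 5: heading 124.8°; drift -3.4° → track 121.4°, groundspeed 183.3 kt
Leg 6: heading 189.7°; drift +0.0° → track 189.7°, groundspeed 176.2 kt

Leg 1: track=140.8°, groundspeed=180.0 kt
Leg 2: track=113.6°, groundspeed=184.8 kt
Leg 3: track=33.3°, groundspeed=198.9 kt
Leg 4: track=56.8°, groundspeed=195.9 kt
Leg 5: track=121.4°, groundspeed=183.3 kt
Leg 6: track=189.7°, groundspeed=176.2 kt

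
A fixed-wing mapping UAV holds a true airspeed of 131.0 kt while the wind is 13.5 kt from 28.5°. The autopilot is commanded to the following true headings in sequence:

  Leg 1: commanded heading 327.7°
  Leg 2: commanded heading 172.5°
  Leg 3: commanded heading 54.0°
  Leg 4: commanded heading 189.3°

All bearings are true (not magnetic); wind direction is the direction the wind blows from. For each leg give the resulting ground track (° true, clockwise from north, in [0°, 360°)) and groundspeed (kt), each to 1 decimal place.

Leg 1: track=322.3°, groundspeed=125.0 kt
Leg 2: track=175.7°, groundspeed=142.1 kt
Leg 3: track=56.8°, groundspeed=119.0 kt
Leg 4: track=191.1°, groundspeed=143.8 kt

Leg 1: heading 327.7°; drift -5.4° → track 322.3°, groundspeed 125.0 kt
Leg 2: heading 172.5°; drift +3.2° → track 175.7°, groundspeed 142.1 kt
Leg 3: heading 54.0°; drift +2.8° → track 56.8°, groundspeed 119.0 kt
Leg 4: heading 189.3°; drift +1.8° → track 191.1°, groundspeed 143.8 kt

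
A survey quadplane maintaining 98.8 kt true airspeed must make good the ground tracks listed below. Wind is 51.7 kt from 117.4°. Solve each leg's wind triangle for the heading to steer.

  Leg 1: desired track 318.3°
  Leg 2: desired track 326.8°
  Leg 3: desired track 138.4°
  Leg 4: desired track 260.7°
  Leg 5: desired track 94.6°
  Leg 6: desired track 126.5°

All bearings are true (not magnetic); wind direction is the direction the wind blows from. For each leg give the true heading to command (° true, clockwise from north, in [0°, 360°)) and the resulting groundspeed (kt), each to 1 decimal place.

Leg 1: heading=329.1°, groundspeed=145.4 kt
Leg 2: heading=341.7°, groundspeed=140.5 kt
Leg 3: heading=127.6°, groundspeed=48.8 kt
Leg 4: heading=242.5°, groundspeed=135.3 kt
Leg 5: heading=106.3°, groundspeed=49.1 kt
Leg 6: heading=121.8°, groundspeed=47.4 kt

Leg 1: desired track 318.3°; wind correction +10.8° → command heading 329.1°, groundspeed 145.4 kt
Leg 2: desired track 326.8°; wind correction +14.9° → command heading 341.7°, groundspeed 140.5 kt
Leg 3: desired track 138.4°; wind correction -10.8° → command heading 127.6°, groundspeed 48.8 kt
Leg 4: desired track 260.7°; wind correction -18.2° → command heading 242.5°, groundspeed 135.3 kt
Leg 5: desired track 94.6°; wind correction +11.7° → command heading 106.3°, groundspeed 49.1 kt
Leg 6: desired track 126.5°; wind correction -4.7° → command heading 121.8°, groundspeed 47.4 kt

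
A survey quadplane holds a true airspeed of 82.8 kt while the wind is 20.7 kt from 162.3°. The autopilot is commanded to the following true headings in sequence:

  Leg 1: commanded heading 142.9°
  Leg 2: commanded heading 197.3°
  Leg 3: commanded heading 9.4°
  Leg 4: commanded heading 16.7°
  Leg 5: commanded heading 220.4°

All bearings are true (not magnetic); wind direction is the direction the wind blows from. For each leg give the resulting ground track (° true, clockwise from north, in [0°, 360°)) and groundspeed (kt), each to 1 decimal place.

Leg 1: track=136.7°, groundspeed=63.6 kt
Leg 2: track=207.5°, groundspeed=66.9 kt
Leg 3: track=4.1°, groundspeed=101.7 kt
Leg 4: track=10.0°, groundspeed=100.6 kt
Leg 5: track=234.1°, groundspeed=74.0 kt

Leg 1: heading 142.9°; drift -6.2° → track 136.7°, groundspeed 63.6 kt
Leg 2: heading 197.3°; drift +10.2° → track 207.5°, groundspeed 66.9 kt
Leg 3: heading 9.4°; drift -5.3° → track 4.1°, groundspeed 101.7 kt
Leg 4: heading 16.7°; drift -6.7° → track 10.0°, groundspeed 100.6 kt
Leg 5: heading 220.4°; drift +13.7° → track 234.1°, groundspeed 74.0 kt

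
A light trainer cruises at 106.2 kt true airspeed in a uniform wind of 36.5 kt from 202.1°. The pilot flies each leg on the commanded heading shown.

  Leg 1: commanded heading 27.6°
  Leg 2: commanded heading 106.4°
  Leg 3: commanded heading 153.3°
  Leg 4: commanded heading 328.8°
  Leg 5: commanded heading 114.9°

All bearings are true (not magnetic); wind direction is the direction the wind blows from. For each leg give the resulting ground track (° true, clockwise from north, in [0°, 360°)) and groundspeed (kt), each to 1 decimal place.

Leg 1: heading 27.6°; drift -1.4° → track 26.2°, groundspeed 142.6 kt
Leg 2: heading 106.4°; drift -18.3° → track 88.1°, groundspeed 115.7 kt
Leg 3: heading 153.3°; drift -18.5° → track 134.8°, groundspeed 86.6 kt
Leg 4: heading 328.8°; drift +12.9° → track 341.7°, groundspeed 131.3 kt
Leg 5: heading 114.9°; drift -19.2° → track 95.7°, groundspeed 110.6 kt

Leg 1: track=26.2°, groundspeed=142.6 kt
Leg 2: track=88.1°, groundspeed=115.7 kt
Leg 3: track=134.8°, groundspeed=86.6 kt
Leg 4: track=341.7°, groundspeed=131.3 kt
Leg 5: track=95.7°, groundspeed=110.6 kt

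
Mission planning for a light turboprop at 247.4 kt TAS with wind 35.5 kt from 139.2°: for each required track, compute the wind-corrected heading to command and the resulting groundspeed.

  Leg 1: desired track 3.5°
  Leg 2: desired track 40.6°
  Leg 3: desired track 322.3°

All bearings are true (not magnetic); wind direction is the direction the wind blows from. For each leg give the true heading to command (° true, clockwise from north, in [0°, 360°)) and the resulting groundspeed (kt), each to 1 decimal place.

Leg 1: desired track 3.5°; wind correction +5.8° → command heading 9.3°, groundspeed 271.6 kt
Leg 2: desired track 40.6°; wind correction +8.2° → command heading 48.8°, groundspeed 250.2 kt
Leg 3: desired track 322.3°; wind correction +0.4° → command heading 322.7°, groundspeed 282.8 kt

Leg 1: heading=9.3°, groundspeed=271.6 kt
Leg 2: heading=48.8°, groundspeed=250.2 kt
Leg 3: heading=322.7°, groundspeed=282.8 kt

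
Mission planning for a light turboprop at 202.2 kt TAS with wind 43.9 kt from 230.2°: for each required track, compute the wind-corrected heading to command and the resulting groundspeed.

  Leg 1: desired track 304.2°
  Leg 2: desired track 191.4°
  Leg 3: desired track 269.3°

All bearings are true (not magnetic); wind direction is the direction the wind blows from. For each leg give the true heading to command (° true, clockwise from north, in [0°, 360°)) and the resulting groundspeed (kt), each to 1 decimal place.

Leg 1: desired track 304.2°; wind correction -12.0° → command heading 292.2°, groundspeed 185.6 kt
Leg 2: desired track 191.4°; wind correction +7.8° → command heading 199.2°, groundspeed 166.1 kt
Leg 3: desired track 269.3°; wind correction -7.9° → command heading 261.4°, groundspeed 166.2 kt

Leg 1: heading=292.2°, groundspeed=185.6 kt
Leg 2: heading=199.2°, groundspeed=166.1 kt
Leg 3: heading=261.4°, groundspeed=166.2 kt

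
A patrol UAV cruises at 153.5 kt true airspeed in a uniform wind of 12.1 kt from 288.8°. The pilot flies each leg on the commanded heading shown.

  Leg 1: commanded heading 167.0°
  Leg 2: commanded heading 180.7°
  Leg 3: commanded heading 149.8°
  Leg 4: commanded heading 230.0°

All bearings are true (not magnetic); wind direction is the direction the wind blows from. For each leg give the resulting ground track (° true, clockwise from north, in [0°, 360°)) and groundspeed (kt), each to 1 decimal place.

Leg 1: heading 167.0°; drift -3.7° → track 163.3°, groundspeed 160.2 kt
Leg 2: heading 180.7°; drift -4.2° → track 176.5°, groundspeed 157.7 kt
Leg 3: heading 149.8°; drift -2.8° → track 147.0°, groundspeed 162.8 kt
Leg 4: heading 230.0°; drift -4.0° → track 226.0°, groundspeed 147.6 kt

Leg 1: track=163.3°, groundspeed=160.2 kt
Leg 2: track=176.5°, groundspeed=157.7 kt
Leg 3: track=147.0°, groundspeed=162.8 kt
Leg 4: track=226.0°, groundspeed=147.6 kt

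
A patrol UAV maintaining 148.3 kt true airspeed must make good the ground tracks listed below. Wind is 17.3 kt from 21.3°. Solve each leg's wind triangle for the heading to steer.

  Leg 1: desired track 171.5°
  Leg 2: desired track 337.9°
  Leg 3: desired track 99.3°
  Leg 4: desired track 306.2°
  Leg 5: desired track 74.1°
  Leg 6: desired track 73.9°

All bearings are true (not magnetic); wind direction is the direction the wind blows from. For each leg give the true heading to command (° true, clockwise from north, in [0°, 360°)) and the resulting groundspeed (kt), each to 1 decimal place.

Leg 1: desired track 171.5°; wind correction -3.3° → command heading 168.2°, groundspeed 163.1 kt
Leg 2: desired track 337.9°; wind correction +4.6° → command heading 342.5°, groundspeed 135.3 kt
Leg 3: desired track 99.3°; wind correction -6.6° → command heading 92.7°, groundspeed 143.7 kt
Leg 4: desired track 306.2°; wind correction +6.5° → command heading 312.7°, groundspeed 142.9 kt
Leg 5: desired track 74.1°; wind correction -5.3° → command heading 68.8°, groundspeed 137.2 kt
Leg 6: desired track 73.9°; wind correction -5.3° → command heading 68.6°, groundspeed 137.2 kt

Leg 1: heading=168.2°, groundspeed=163.1 kt
Leg 2: heading=342.5°, groundspeed=135.3 kt
Leg 3: heading=92.7°, groundspeed=143.7 kt
Leg 4: heading=312.7°, groundspeed=142.9 kt
Leg 5: heading=68.8°, groundspeed=137.2 kt
Leg 6: heading=68.6°, groundspeed=137.2 kt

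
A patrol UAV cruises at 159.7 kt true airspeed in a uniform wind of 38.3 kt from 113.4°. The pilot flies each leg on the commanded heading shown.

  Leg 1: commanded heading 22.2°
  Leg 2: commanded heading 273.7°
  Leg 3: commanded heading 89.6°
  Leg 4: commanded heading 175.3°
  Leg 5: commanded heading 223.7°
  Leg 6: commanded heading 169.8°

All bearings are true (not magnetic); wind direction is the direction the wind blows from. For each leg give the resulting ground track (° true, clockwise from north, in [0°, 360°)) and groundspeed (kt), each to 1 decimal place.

Leg 1: heading 22.2°; drift -13.4° → track 8.8°, groundspeed 165.0 kt
Leg 2: heading 273.7°; drift +3.8° → track 277.5°, groundspeed 196.2 kt
Leg 3: heading 89.6°; drift -7.1° → track 82.5°, groundspeed 125.6 kt
Leg 4: heading 175.3°; drift +13.4° → track 188.7°, groundspeed 145.6 kt
Leg 5: heading 223.7°; drift +11.7° → track 235.4°, groundspeed 176.7 kt
Leg 6: heading 169.8°; drift +13.0° → track 182.8°, groundspeed 142.1 kt

Leg 1: track=8.8°, groundspeed=165.0 kt
Leg 2: track=277.5°, groundspeed=196.2 kt
Leg 3: track=82.5°, groundspeed=125.6 kt
Leg 4: track=188.7°, groundspeed=145.6 kt
Leg 5: track=235.4°, groundspeed=176.7 kt
Leg 6: track=182.8°, groundspeed=142.1 kt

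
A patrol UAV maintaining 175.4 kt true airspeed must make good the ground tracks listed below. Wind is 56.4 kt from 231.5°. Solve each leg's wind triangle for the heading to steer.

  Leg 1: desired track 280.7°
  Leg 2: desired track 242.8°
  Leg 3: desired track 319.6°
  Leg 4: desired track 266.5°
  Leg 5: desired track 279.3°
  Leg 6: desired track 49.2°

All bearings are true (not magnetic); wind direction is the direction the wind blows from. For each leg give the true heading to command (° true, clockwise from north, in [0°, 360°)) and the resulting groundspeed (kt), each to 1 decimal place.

Leg 1: heading=266.6°, groundspeed=133.3 kt
Leg 2: heading=239.2°, groundspeed=119.7 kt
Leg 3: heading=300.9°, groundspeed=164.2 kt
Leg 4: heading=255.9°, groundspeed=126.2 kt
Leg 5: heading=265.5°, groundspeed=132.5 kt
Leg 6: heading=48.5°, groundspeed=231.7 kt

Leg 1: desired track 280.7°; wind correction -14.1° → command heading 266.6°, groundspeed 133.3 kt
Leg 2: desired track 242.8°; wind correction -3.6° → command heading 239.2°, groundspeed 119.7 kt
Leg 3: desired track 319.6°; wind correction -18.7° → command heading 300.9°, groundspeed 164.2 kt
Leg 4: desired track 266.5°; wind correction -10.6° → command heading 255.9°, groundspeed 126.2 kt
Leg 5: desired track 279.3°; wind correction -13.8° → command heading 265.5°, groundspeed 132.5 kt
Leg 6: desired track 49.2°; wind correction -0.7° → command heading 48.5°, groundspeed 231.7 kt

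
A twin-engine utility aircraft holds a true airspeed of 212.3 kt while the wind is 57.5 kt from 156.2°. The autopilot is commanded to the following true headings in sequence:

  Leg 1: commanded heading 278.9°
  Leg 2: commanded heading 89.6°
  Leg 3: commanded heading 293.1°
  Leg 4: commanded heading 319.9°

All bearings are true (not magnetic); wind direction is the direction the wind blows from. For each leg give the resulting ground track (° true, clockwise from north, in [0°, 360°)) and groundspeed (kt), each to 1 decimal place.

Leg 1: heading 278.9°; drift +11.2° → track 290.1°, groundspeed 248.1 kt
Leg 2: heading 89.6°; drift -15.6° → track 74.0°, groundspeed 196.7 kt
Leg 3: heading 293.1°; drift +8.8° → track 301.9°, groundspeed 257.3 kt
Leg 4: heading 319.9°; drift +3.5° → track 323.4°, groundspeed 268.0 kt

Leg 1: track=290.1°, groundspeed=248.1 kt
Leg 2: track=74.0°, groundspeed=196.7 kt
Leg 3: track=301.9°, groundspeed=257.3 kt
Leg 4: track=323.4°, groundspeed=268.0 kt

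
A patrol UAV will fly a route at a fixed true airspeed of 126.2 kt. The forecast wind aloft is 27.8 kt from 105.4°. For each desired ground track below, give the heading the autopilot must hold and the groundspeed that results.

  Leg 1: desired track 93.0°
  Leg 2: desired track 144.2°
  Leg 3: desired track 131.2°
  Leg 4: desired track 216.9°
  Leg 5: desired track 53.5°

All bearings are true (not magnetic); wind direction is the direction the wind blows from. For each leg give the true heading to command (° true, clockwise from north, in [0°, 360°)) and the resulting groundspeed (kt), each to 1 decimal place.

Leg 1: desired track 93.0°; wind correction +2.7° → command heading 95.7°, groundspeed 98.9 kt
Leg 2: desired track 144.2°; wind correction -7.9° → command heading 136.3°, groundspeed 103.3 kt
Leg 3: desired track 131.2°; wind correction -5.5° → command heading 125.7°, groundspeed 100.6 kt
Leg 4: desired track 216.9°; wind correction -11.8° → command heading 205.1°, groundspeed 133.7 kt
Leg 5: desired track 53.5°; wind correction +10.0° → command heading 63.5°, groundspeed 107.1 kt

Leg 1: heading=95.7°, groundspeed=98.9 kt
Leg 2: heading=136.3°, groundspeed=103.3 kt
Leg 3: heading=125.7°, groundspeed=100.6 kt
Leg 4: heading=205.1°, groundspeed=133.7 kt
Leg 5: heading=63.5°, groundspeed=107.1 kt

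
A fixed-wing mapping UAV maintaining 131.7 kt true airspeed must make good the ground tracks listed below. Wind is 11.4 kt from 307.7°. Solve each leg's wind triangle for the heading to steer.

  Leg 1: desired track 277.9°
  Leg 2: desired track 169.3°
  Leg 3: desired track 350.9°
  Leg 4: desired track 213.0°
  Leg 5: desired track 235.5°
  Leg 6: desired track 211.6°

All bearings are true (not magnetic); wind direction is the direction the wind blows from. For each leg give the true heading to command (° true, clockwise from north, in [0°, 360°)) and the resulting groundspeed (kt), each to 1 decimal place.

Leg 1: heading=280.4°, groundspeed=121.7 kt
Leg 2: heading=172.6°, groundspeed=140.0 kt
Leg 3: heading=347.5°, groundspeed=123.2 kt
Leg 4: heading=217.9°, groundspeed=132.1 kt
Leg 5: heading=240.2°, groundspeed=127.8 kt
Leg 6: heading=216.5°, groundspeed=132.4 kt

Leg 1: desired track 277.9°; wind correction +2.5° → command heading 280.4°, groundspeed 121.7 kt
Leg 2: desired track 169.3°; wind correction +3.3° → command heading 172.6°, groundspeed 140.0 kt
Leg 3: desired track 350.9°; wind correction -3.4° → command heading 347.5°, groundspeed 123.2 kt
Leg 4: desired track 213.0°; wind correction +4.9° → command heading 217.9°, groundspeed 132.1 kt
Leg 5: desired track 235.5°; wind correction +4.7° → command heading 240.2°, groundspeed 127.8 kt
Leg 6: desired track 211.6°; wind correction +4.9° → command heading 216.5°, groundspeed 132.4 kt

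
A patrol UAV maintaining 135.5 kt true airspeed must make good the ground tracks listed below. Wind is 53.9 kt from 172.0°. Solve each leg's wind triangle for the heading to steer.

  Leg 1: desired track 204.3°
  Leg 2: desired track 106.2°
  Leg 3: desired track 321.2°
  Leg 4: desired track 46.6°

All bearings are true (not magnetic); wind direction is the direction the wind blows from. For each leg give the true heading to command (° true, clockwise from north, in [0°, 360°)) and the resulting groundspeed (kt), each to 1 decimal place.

Leg 1: heading=192.0°, groundspeed=86.8 kt
Leg 2: heading=127.5°, groundspeed=104.2 kt
Leg 3: heading=309.4°, groundspeed=179.0 kt
Leg 4: heading=65.5°, groundspeed=159.4 kt

Leg 1: desired track 204.3°; wind correction -12.3° → command heading 192.0°, groundspeed 86.8 kt
Leg 2: desired track 106.2°; wind correction +21.3° → command heading 127.5°, groundspeed 104.2 kt
Leg 3: desired track 321.2°; wind correction -11.8° → command heading 309.4°, groundspeed 179.0 kt
Leg 4: desired track 46.6°; wind correction +18.9° → command heading 65.5°, groundspeed 159.4 kt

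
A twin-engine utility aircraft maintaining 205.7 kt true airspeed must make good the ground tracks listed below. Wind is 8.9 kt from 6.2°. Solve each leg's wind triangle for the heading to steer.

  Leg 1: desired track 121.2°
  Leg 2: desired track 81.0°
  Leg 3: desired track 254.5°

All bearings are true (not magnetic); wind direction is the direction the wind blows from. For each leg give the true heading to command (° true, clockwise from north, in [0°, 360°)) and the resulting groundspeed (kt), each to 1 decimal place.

Leg 1: heading=119.0°, groundspeed=209.3 kt
Leg 2: heading=78.6°, groundspeed=203.2 kt
Leg 3: heading=256.8°, groundspeed=208.8 kt

Leg 1: desired track 121.2°; wind correction -2.2° → command heading 119.0°, groundspeed 209.3 kt
Leg 2: desired track 81.0°; wind correction -2.4° → command heading 78.6°, groundspeed 203.2 kt
Leg 3: desired track 254.5°; wind correction +2.3° → command heading 256.8°, groundspeed 208.8 kt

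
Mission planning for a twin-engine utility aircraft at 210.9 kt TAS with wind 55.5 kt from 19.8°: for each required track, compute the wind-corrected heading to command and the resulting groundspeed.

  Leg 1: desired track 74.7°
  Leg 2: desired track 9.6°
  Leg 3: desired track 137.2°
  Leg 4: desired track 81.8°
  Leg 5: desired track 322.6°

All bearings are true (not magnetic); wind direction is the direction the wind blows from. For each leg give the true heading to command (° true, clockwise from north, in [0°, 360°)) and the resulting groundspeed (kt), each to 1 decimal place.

Leg 1: heading=62.3°, groundspeed=174.0 kt
Leg 2: heading=12.3°, groundspeed=156.0 kt
Leg 3: heading=123.7°, groundspeed=230.6 kt
Leg 4: heading=68.4°, groundspeed=179.1 kt
Leg 5: heading=335.4°, groundspeed=175.6 kt

Leg 1: desired track 74.7°; wind correction -12.4° → command heading 62.3°, groundspeed 174.0 kt
Leg 2: desired track 9.6°; wind correction +2.7° → command heading 12.3°, groundspeed 156.0 kt
Leg 3: desired track 137.2°; wind correction -13.5° → command heading 123.7°, groundspeed 230.6 kt
Leg 4: desired track 81.8°; wind correction -13.4° → command heading 68.4°, groundspeed 179.1 kt
Leg 5: desired track 322.6°; wind correction +12.8° → command heading 335.4°, groundspeed 175.6 kt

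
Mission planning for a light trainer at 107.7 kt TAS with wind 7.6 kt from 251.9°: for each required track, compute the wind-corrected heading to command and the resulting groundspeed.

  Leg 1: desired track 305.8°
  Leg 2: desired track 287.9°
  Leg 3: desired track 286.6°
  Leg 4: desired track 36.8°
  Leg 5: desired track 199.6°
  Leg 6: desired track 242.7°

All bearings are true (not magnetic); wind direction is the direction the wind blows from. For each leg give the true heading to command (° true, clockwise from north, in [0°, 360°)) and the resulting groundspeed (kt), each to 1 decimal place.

Leg 1: desired track 305.8°; wind correction -3.3° → command heading 302.5°, groundspeed 103.0 kt
Leg 2: desired track 287.9°; wind correction -2.4° → command heading 285.5°, groundspeed 101.5 kt
Leg 3: desired track 286.6°; wind correction -2.3° → command heading 284.3°, groundspeed 101.4 kt
Leg 4: desired track 36.8°; wind correction -2.3° → command heading 34.5°, groundspeed 113.8 kt
Leg 5: desired track 199.6°; wind correction +3.2° → command heading 202.8°, groundspeed 102.9 kt
Leg 6: desired track 242.7°; wind correction +0.6° → command heading 243.3°, groundspeed 100.2 kt

Leg 1: heading=302.5°, groundspeed=103.0 kt
Leg 2: heading=285.5°, groundspeed=101.5 kt
Leg 3: heading=284.3°, groundspeed=101.4 kt
Leg 4: heading=34.5°, groundspeed=113.8 kt
Leg 5: heading=202.8°, groundspeed=102.9 kt
Leg 6: heading=243.3°, groundspeed=100.2 kt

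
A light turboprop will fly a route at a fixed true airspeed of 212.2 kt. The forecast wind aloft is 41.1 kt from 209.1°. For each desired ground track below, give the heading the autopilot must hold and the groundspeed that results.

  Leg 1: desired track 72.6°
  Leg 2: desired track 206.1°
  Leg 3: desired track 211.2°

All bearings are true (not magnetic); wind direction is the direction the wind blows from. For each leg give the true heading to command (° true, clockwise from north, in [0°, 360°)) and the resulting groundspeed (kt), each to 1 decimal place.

Leg 1: desired track 72.6°; wind correction +7.7° → command heading 80.3°, groundspeed 240.1 kt
Leg 2: desired track 206.1°; wind correction +0.6° → command heading 206.7°, groundspeed 171.1 kt
Leg 3: desired track 211.2°; wind correction -0.4° → command heading 210.8°, groundspeed 171.1 kt

Leg 1: heading=80.3°, groundspeed=240.1 kt
Leg 2: heading=206.7°, groundspeed=171.1 kt
Leg 3: heading=210.8°, groundspeed=171.1 kt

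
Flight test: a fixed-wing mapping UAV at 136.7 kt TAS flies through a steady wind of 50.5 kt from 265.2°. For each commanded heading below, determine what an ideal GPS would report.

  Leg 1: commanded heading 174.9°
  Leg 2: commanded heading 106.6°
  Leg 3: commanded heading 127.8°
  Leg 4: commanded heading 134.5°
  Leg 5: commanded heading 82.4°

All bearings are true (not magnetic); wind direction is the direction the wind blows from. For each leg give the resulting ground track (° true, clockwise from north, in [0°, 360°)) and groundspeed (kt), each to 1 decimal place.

Leg 1: heading 174.9°; drift -20.2° → track 154.7°, groundspeed 146.0 kt
Leg 2: heading 106.6°; drift -5.7° → track 100.9°, groundspeed 184.6 kt
Leg 3: heading 127.8°; drift -11.1° → track 116.7°, groundspeed 177.2 kt
Leg 4: heading 134.5°; drift -12.7° → track 121.8°, groundspeed 173.9 kt
Leg 5: heading 82.4°; drift +0.8° → track 83.2°, groundspeed 187.2 kt

Leg 1: track=154.7°, groundspeed=146.0 kt
Leg 2: track=100.9°, groundspeed=184.6 kt
Leg 3: track=116.7°, groundspeed=177.2 kt
Leg 4: track=121.8°, groundspeed=173.9 kt
Leg 5: track=83.2°, groundspeed=187.2 kt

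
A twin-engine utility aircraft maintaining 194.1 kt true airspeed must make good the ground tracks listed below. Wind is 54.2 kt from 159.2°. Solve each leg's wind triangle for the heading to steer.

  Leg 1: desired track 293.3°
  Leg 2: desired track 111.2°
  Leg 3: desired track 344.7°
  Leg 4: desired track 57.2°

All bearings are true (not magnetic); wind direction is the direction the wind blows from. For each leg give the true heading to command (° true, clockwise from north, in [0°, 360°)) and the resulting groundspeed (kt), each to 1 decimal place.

Leg 1: desired track 293.3°; wind correction -11.6° → command heading 281.7°, groundspeed 227.9 kt
Leg 2: desired track 111.2°; wind correction +12.0° → command heading 123.2°, groundspeed 153.6 kt
Leg 3: desired track 344.7°; wind correction +1.5° → command heading 346.2°, groundspeed 248.0 kt
Leg 4: desired track 57.2°; wind correction +15.9° → command heading 73.1°, groundspeed 198.0 kt

Leg 1: heading=281.7°, groundspeed=227.9 kt
Leg 2: heading=123.2°, groundspeed=153.6 kt
Leg 3: heading=346.2°, groundspeed=248.0 kt
Leg 4: heading=73.1°, groundspeed=198.0 kt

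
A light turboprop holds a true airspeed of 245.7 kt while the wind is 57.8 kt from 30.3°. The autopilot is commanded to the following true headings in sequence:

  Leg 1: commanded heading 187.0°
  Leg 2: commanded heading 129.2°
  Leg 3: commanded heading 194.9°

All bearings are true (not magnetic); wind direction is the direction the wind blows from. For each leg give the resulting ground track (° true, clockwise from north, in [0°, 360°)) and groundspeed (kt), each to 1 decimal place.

Leg 1: track=191.4°, groundspeed=299.7 kt
Leg 2: track=141.8°, groundspeed=261.0 kt
Leg 3: track=197.8°, groundspeed=301.8 kt

Leg 1: heading 187.0°; drift +4.4° → track 191.4°, groundspeed 299.7 kt
Leg 2: heading 129.2°; drift +12.6° → track 141.8°, groundspeed 261.0 kt
Leg 3: heading 194.9°; drift +2.9° → track 197.8°, groundspeed 301.8 kt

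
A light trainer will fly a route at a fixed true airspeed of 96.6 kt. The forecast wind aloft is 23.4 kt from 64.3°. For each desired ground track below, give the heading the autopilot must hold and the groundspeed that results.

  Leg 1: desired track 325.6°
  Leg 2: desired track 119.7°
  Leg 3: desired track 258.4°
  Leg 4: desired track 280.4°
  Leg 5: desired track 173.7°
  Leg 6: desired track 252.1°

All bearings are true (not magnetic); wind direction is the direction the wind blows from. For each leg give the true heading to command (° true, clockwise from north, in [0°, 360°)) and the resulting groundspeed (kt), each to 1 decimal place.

Leg 1: desired track 325.6°; wind correction +13.9° → command heading 339.5°, groundspeed 97.3 kt
Leg 2: desired track 119.7°; wind correction -11.5° → command heading 108.2°, groundspeed 81.4 kt
Leg 3: desired track 258.4°; wind correction +3.4° → command heading 261.8°, groundspeed 119.1 kt
Leg 4: desired track 280.4°; wind correction +8.2° → command heading 288.6°, groundspeed 114.5 kt
Leg 5: desired track 173.7°; wind correction -13.2° → command heading 160.5°, groundspeed 101.8 kt
Leg 6: desired track 252.1°; wind correction +1.9° → command heading 254.0°, groundspeed 119.7 kt

Leg 1: heading=339.5°, groundspeed=97.3 kt
Leg 2: heading=108.2°, groundspeed=81.4 kt
Leg 3: heading=261.8°, groundspeed=119.1 kt
Leg 4: heading=288.6°, groundspeed=114.5 kt
Leg 5: heading=160.5°, groundspeed=101.8 kt
Leg 6: heading=254.0°, groundspeed=119.7 kt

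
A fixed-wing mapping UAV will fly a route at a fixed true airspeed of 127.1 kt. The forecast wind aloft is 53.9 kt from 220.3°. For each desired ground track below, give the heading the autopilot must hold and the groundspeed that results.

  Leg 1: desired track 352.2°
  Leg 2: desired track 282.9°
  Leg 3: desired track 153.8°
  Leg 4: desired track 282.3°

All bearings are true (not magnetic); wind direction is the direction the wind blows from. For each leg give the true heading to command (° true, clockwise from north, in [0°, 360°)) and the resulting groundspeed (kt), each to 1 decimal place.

Leg 1: heading=333.8°, groundspeed=156.6 kt
Leg 2: heading=260.8°, groundspeed=92.9 kt
Leg 3: heading=176.7°, groundspeed=95.6 kt
Leg 4: heading=260.3°, groundspeed=92.5 kt

Leg 1: desired track 352.2°; wind correction -18.4° → command heading 333.8°, groundspeed 156.6 kt
Leg 2: desired track 282.9°; wind correction -22.1° → command heading 260.8°, groundspeed 92.9 kt
Leg 3: desired track 153.8°; wind correction +22.9° → command heading 176.7°, groundspeed 95.6 kt
Leg 4: desired track 282.3°; wind correction -22.0° → command heading 260.3°, groundspeed 92.5 kt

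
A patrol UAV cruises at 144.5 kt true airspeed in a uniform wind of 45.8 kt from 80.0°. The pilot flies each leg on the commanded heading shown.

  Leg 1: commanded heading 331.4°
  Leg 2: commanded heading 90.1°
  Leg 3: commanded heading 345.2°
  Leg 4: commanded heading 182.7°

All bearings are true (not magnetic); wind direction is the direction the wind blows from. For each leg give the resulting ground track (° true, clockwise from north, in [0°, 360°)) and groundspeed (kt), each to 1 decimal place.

Leg 1: track=316.1°, groundspeed=164.9 kt
Leg 2: track=94.7°, groundspeed=99.7 kt
Leg 3: track=328.1°, groundspeed=155.2 kt
Leg 4: track=198.8°, groundspeed=160.9 kt

Leg 1: heading 331.4°; drift -15.3° → track 316.1°, groundspeed 164.9 kt
Leg 2: heading 90.1°; drift +4.6° → track 94.7°, groundspeed 99.7 kt
Leg 3: heading 345.2°; drift -17.1° → track 328.1°, groundspeed 155.2 kt
Leg 4: heading 182.7°; drift +16.1° → track 198.8°, groundspeed 160.9 kt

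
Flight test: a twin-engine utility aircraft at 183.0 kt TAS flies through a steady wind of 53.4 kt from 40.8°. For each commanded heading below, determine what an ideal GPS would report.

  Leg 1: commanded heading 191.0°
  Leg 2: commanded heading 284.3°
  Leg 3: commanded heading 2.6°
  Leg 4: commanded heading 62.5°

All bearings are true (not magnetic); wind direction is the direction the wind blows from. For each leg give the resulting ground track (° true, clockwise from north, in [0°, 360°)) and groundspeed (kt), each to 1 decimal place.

Leg 1: heading 191.0°; drift +6.6° → track 197.6°, groundspeed 230.9 kt
Leg 2: heading 284.3°; drift -13.0° → track 271.3°, groundspeed 212.3 kt
Leg 3: heading 2.6°; drift -13.2° → track 349.4°, groundspeed 144.8 kt
Leg 4: heading 62.5°; drift +8.4° → track 70.9°, groundspeed 134.8 kt

Leg 1: track=197.6°, groundspeed=230.9 kt
Leg 2: track=271.3°, groundspeed=212.3 kt
Leg 3: track=349.4°, groundspeed=144.8 kt
Leg 4: track=70.9°, groundspeed=134.8 kt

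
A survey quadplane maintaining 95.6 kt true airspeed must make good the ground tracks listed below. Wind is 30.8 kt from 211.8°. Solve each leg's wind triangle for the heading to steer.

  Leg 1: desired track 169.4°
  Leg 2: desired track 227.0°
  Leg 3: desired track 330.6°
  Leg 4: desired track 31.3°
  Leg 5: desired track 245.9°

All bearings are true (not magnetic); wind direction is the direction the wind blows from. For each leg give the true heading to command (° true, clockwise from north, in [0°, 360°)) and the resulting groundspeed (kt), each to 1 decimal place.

Leg 1: heading=181.9°, groundspeed=70.6 kt
Leg 2: heading=222.2°, groundspeed=65.5 kt
Leg 3: heading=314.2°, groundspeed=106.5 kt
Leg 4: heading=31.1°, groundspeed=126.4 kt
Leg 5: heading=235.5°, groundspeed=68.5 kt

Leg 1: desired track 169.4°; wind correction +12.5° → command heading 181.9°, groundspeed 70.6 kt
Leg 2: desired track 227.0°; wind correction -4.8° → command heading 222.2°, groundspeed 65.5 kt
Leg 3: desired track 330.6°; wind correction -16.4° → command heading 314.2°, groundspeed 106.5 kt
Leg 4: desired track 31.3°; wind correction -0.2° → command heading 31.1°, groundspeed 126.4 kt
Leg 5: desired track 245.9°; wind correction -10.4° → command heading 235.5°, groundspeed 68.5 kt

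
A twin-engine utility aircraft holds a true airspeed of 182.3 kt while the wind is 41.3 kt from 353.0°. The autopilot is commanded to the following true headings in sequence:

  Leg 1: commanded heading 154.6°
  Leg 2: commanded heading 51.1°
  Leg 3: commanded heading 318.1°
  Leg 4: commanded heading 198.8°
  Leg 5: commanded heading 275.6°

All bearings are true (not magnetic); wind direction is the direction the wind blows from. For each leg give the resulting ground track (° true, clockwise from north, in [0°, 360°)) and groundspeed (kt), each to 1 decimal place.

Leg 1: heading 154.6°; drift +3.4° → track 158.0°, groundspeed 221.9 kt
Leg 2: heading 51.1°; drift +12.3° → track 63.4°, groundspeed 164.3 kt
Leg 3: heading 318.1°; drift -9.0° → track 309.1°, groundspeed 150.3 kt
Leg 4: heading 198.8°; drift -4.7° → track 194.1°, groundspeed 220.2 kt
Leg 5: heading 275.6°; drift -13.1° → track 262.5°, groundspeed 177.9 kt

Leg 1: track=158.0°, groundspeed=221.9 kt
Leg 2: track=63.4°, groundspeed=164.3 kt
Leg 3: track=309.1°, groundspeed=150.3 kt
Leg 4: track=194.1°, groundspeed=220.2 kt
Leg 5: track=262.5°, groundspeed=177.9 kt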